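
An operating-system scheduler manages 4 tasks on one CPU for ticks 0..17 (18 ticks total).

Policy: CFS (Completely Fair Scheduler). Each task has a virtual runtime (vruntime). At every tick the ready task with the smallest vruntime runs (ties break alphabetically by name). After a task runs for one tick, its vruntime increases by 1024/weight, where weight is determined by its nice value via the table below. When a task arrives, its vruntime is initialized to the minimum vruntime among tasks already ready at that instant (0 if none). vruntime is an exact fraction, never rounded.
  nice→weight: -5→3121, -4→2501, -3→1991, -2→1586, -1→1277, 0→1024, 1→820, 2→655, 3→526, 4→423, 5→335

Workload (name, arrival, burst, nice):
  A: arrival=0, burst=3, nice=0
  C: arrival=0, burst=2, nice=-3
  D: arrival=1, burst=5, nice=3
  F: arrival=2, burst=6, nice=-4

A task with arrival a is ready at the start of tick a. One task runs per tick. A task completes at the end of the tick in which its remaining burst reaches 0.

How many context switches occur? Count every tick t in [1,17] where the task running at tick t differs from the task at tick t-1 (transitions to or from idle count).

context switches = 12

t=0: vr[A=0 C=0] → run A
t=1: vr[A=1 C=0 D=0] → run C
t=2: vr[A=1 C=1024/1991 D=0 F=0] → run D
t=3: vr[A=1 C=1024/1991 D=512/263 F=0] → run F
t=4: vr[A=1 C=1024/1991 D=512/263 F=1024/2501] → run F
t=5: vr[A=1 C=1024/1991 D=512/263 F=2048/2501] → run C
t=6: vr[A=1 D=512/263 F=2048/2501] → run F
t=7: vr[A=1 D=512/263 F=3072/2501] → run A
t=8: vr[A=2 D=512/263 F=3072/2501] → run F
t=9: vr[A=2 D=512/263 F=4096/2501] → run F
t=10: vr[A=2 D=512/263 F=5120/2501] → run D
t=11: vr[A=2 D=1024/263 F=5120/2501] → run A
t=12: vr[D=1024/263 F=5120/2501] → run F
t=13: vr[D=1024/263] → run D
t=14: vr[D=1536/263] → run D
t=15: vr[D=2048/263] → run D
t=16: (idle)
t=17: (idle)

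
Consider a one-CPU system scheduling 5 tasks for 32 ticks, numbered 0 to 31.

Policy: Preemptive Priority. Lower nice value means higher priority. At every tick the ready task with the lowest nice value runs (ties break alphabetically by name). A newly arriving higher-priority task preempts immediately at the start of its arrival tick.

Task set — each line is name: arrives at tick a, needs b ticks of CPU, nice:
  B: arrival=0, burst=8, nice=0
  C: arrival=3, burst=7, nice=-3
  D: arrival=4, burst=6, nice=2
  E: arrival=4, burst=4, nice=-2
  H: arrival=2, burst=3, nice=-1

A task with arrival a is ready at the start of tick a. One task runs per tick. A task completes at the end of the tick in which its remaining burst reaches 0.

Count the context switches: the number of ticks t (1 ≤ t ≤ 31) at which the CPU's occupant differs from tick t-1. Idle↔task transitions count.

t=0: ready={B} → run B
t=1: ready={B} → run B
t=2: ready={B,H} → run H
t=3: ready={B,C,H} → run C
t=4: ready={B,C,D,E,H} → run C
t=5: ready={B,C,D,E,H} → run C
t=6: ready={B,C,D,E,H} → run C
t=7: ready={B,C,D,E,H} → run C
t=8: ready={B,C,D,E,H} → run C
t=9: ready={B,C,D,E,H} → run C
t=10: ready={B,D,E,H} → run E
t=11: ready={B,D,E,H} → run E
t=12: ready={B,D,E,H} → run E
t=13: ready={B,D,E,H} → run E
t=14: ready={B,D,H} → run H
t=15: ready={B,D,H} → run H
t=16: ready={B,D} → run B
t=17: ready={B,D} → run B
t=18: ready={B,D} → run B
t=19: ready={B,D} → run B
t=20: ready={B,D} → run B
t=21: ready={B,D} → run B
t=22: ready={D} → run D
t=23: ready={D} → run D
t=24: ready={D} → run D
t=25: ready={D} → run D
t=26: ready={D} → run D
t=27: ready={D} → run D
t=28: (idle)
t=29: (idle)
t=30: (idle)
t=31: (idle)

context switches = 7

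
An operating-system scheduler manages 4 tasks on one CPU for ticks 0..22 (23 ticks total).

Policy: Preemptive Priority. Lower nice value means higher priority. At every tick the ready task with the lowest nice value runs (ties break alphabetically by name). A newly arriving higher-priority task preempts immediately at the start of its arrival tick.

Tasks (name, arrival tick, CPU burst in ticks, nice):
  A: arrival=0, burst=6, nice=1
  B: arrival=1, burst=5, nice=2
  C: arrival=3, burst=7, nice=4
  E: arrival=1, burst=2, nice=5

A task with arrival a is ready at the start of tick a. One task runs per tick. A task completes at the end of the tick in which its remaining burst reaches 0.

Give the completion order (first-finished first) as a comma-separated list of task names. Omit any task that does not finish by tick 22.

t=0: ready={A} → run A
t=1: ready={A,B,E} → run A
t=2: ready={A,B,E} → run A
t=3: ready={A,B,C,E} → run A
t=4: ready={A,B,C,E} → run A
t=5: ready={A,B,C,E} → run A
t=6: ready={B,C,E} → run B
t=7: ready={B,C,E} → run B
t=8: ready={B,C,E} → run B
t=9: ready={B,C,E} → run B
t=10: ready={B,C,E} → run B
t=11: ready={C,E} → run C
t=12: ready={C,E} → run C
t=13: ready={C,E} → run C
t=14: ready={C,E} → run C
t=15: ready={C,E} → run C
t=16: ready={C,E} → run C
t=17: ready={C,E} → run C
t=18: ready={E} → run E
t=19: ready={E} → run E
t=20: (idle)
t=21: (idle)
t=22: (idle)

completion order = A, B, C, E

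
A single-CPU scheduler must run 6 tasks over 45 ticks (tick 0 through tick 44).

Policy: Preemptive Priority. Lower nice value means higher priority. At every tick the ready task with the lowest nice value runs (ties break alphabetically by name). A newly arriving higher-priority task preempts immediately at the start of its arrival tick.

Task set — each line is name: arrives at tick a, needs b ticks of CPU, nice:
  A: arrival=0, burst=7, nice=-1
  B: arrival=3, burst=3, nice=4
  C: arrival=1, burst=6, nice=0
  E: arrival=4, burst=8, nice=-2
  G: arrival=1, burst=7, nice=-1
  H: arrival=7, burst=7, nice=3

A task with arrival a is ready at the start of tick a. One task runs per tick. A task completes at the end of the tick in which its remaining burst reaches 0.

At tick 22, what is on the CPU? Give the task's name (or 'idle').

t=0: ready={A} → run A
t=1: ready={A,C,G} → run A
t=2: ready={A,C,G} → run A
t=3: ready={A,B,C,G} → run A
t=4: ready={A,B,C,E,G} → run E
t=5: ready={A,B,C,E,G} → run E
t=6: ready={A,B,C,E,G} → run E
t=7: ready={A,B,C,E,G,H} → run E
t=8: ready={A,B,C,E,G,H} → run E
t=9: ready={A,B,C,E,G,H} → run E
t=10: ready={A,B,C,E,G,H} → run E
t=11: ready={A,B,C,E,G,H} → run E
t=12: ready={A,B,C,G,H} → run A
t=13: ready={A,B,C,G,H} → run A
t=14: ready={A,B,C,G,H} → run A
t=15: ready={B,C,G,H} → run G
t=16: ready={B,C,G,H} → run G
t=17: ready={B,C,G,H} → run G
t=18: ready={B,C,G,H} → run G
t=19: ready={B,C,G,H} → run G
t=20: ready={B,C,G,H} → run G
t=21: ready={B,C,G,H} → run G
t=22: ready={B,C,H} → run C
t=23: ready={B,C,H} → run C
t=24: ready={B,C,H} → run C
t=25: ready={B,C,H} → run C
t=26: ready={B,C,H} → run C
t=27: ready={B,C,H} → run C
t=28: ready={B,H} → run H
t=29: ready={B,H} → run H
t=30: ready={B,H} → run H
t=31: ready={B,H} → run H
t=32: ready={B,H} → run H
t=33: ready={B,H} → run H
t=34: ready={B,H} → run H
t=35: ready={B} → run B
t=36: ready={B} → run B
t=37: ready={B} → run B
t=38: (idle)
t=39: (idle)
t=40: (idle)
t=41: (idle)
t=42: (idle)
t=43: (idle)
t=44: (idle)

running at tick 22 = C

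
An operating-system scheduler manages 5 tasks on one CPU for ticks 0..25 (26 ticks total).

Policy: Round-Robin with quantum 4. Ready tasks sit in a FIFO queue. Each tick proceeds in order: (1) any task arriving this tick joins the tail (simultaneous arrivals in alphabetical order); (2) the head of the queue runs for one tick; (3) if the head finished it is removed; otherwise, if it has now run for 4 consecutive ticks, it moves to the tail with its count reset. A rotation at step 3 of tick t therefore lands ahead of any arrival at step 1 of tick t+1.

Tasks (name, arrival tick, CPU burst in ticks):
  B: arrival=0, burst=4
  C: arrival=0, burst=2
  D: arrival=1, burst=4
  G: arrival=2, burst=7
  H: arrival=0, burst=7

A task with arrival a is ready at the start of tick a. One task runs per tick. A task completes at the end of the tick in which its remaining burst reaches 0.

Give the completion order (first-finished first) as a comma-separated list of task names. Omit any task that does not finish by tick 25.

t=0: queue=[B,C,H] q_used=0 → run B
t=1: queue=[B,C,H,D] q_used=1 → run B
t=2: queue=[B,C,H,D,G] q_used=2 → run B
t=3: queue=[B,C,H,D,G] q_used=3 → run B
t=4: queue=[C,H,D,G] q_used=0 → run C
t=5: queue=[C,H,D,G] q_used=1 → run C
t=6: queue=[H,D,G] q_used=0 → run H
t=7: queue=[H,D,G] q_used=1 → run H
t=8: queue=[H,D,G] q_used=2 → run H
t=9: queue=[H,D,G] q_used=3 → run H
t=10: queue=[D,G,H] q_used=0 → run D
t=11: queue=[D,G,H] q_used=1 → run D
t=12: queue=[D,G,H] q_used=2 → run D
t=13: queue=[D,G,H] q_used=3 → run D
t=14: queue=[G,H] q_used=0 → run G
t=15: queue=[G,H] q_used=1 → run G
t=16: queue=[G,H] q_used=2 → run G
t=17: queue=[G,H] q_used=3 → run G
t=18: queue=[H,G] q_used=0 → run H
t=19: queue=[H,G] q_used=1 → run H
t=20: queue=[H,G] q_used=2 → run H
t=21: queue=[G] q_used=0 → run G
t=22: queue=[G] q_used=1 → run G
t=23: queue=[G] q_used=2 → run G
t=24: (idle)
t=25: (idle)

completion order = B, C, D, H, G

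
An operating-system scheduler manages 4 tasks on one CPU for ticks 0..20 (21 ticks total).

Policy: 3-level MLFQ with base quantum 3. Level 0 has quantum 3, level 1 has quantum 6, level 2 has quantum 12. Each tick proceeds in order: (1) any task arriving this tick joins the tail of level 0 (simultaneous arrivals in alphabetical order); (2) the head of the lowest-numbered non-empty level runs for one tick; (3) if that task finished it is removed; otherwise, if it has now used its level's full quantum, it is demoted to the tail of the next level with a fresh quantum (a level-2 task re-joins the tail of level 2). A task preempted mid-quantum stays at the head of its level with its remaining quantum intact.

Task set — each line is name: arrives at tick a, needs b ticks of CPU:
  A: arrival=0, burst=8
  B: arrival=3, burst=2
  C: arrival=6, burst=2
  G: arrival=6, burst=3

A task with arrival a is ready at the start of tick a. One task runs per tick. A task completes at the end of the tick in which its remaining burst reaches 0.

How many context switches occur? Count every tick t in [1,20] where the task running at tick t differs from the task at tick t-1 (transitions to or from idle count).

t=0: L0/L1/L2 = A/-/- → run A
t=1: L0/L1/L2 = A/-/- → run A
t=2: L0/L1/L2 = A/-/- → run A
t=3: L0/L1/L2 = B/A/- → run B
t=4: L0/L1/L2 = B/A/- → run B
t=5: L0/L1/L2 = -/A/- → run A
t=6: L0/L1/L2 = CG/A/- → run C
t=7: L0/L1/L2 = CG/A/- → run C
t=8: L0/L1/L2 = G/A/- → run G
t=9: L0/L1/L2 = G/A/- → run G
t=10: L0/L1/L2 = G/A/- → run G
t=11: L0/L1/L2 = -/A/- → run A
t=12: L0/L1/L2 = -/A/- → run A
t=13: L0/L1/L2 = -/A/- → run A
t=14: L0/L1/L2 = -/A/- → run A
t=15: (idle)
t=16: (idle)
t=17: (idle)
t=18: (idle)
t=19: (idle)
t=20: (idle)

context switches = 6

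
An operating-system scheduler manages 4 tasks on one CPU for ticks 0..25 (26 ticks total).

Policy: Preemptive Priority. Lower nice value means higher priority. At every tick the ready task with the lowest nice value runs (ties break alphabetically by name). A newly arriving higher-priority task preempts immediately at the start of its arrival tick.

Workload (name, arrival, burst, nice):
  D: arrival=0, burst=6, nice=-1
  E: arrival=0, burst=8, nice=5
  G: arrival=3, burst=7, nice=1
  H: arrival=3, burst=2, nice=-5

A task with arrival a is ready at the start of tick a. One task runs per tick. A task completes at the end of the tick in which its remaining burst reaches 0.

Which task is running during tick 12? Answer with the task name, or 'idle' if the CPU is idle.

t=0: ready={D,E} → run D
t=1: ready={D,E} → run D
t=2: ready={D,E} → run D
t=3: ready={D,E,G,H} → run H
t=4: ready={D,E,G,H} → run H
t=5: ready={D,E,G} → run D
t=6: ready={D,E,G} → run D
t=7: ready={D,E,G} → run D
t=8: ready={E,G} → run G
t=9: ready={E,G} → run G
t=10: ready={E,G} → run G
t=11: ready={E,G} → run G
t=12: ready={E,G} → run G
t=13: ready={E,G} → run G
t=14: ready={E,G} → run G
t=15: ready={E} → run E
t=16: ready={E} → run E
t=17: ready={E} → run E
t=18: ready={E} → run E
t=19: ready={E} → run E
t=20: ready={E} → run E
t=21: ready={E} → run E
t=22: ready={E} → run E
t=23: (idle)
t=24: (idle)
t=25: (idle)

running at tick 12 = G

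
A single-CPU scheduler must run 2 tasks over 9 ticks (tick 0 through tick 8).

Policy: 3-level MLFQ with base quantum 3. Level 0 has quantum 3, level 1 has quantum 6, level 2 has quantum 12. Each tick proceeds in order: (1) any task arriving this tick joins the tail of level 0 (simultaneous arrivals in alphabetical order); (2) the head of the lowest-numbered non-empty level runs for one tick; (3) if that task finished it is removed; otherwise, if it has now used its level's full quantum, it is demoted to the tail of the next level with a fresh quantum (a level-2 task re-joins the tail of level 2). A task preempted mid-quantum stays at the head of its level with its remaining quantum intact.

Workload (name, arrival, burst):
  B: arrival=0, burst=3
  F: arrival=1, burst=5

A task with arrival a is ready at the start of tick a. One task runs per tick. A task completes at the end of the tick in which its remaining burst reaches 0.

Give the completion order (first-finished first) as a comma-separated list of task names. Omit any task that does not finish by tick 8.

t=0: L0/L1/L2 = B/-/- → run B
t=1: L0/L1/L2 = BF/-/- → run B
t=2: L0/L1/L2 = BF/-/- → run B
t=3: L0/L1/L2 = F/-/- → run F
t=4: L0/L1/L2 = F/-/- → run F
t=5: L0/L1/L2 = F/-/- → run F
t=6: L0/L1/L2 = -/F/- → run F
t=7: L0/L1/L2 = -/F/- → run F
t=8: (idle)

completion order = B, F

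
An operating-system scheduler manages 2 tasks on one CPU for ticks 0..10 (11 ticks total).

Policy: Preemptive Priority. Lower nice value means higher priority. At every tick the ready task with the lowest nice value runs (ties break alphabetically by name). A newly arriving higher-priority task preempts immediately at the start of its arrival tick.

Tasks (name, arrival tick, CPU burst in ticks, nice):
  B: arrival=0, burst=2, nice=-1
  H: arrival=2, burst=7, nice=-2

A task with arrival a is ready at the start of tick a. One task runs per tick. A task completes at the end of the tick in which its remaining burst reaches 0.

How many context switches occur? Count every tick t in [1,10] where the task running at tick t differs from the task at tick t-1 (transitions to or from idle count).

context switches = 2

t=0: ready={B} → run B
t=1: ready={B} → run B
t=2: ready={H} → run H
t=3: ready={H} → run H
t=4: ready={H} → run H
t=5: ready={H} → run H
t=6: ready={H} → run H
t=7: ready={H} → run H
t=8: ready={H} → run H
t=9: (idle)
t=10: (idle)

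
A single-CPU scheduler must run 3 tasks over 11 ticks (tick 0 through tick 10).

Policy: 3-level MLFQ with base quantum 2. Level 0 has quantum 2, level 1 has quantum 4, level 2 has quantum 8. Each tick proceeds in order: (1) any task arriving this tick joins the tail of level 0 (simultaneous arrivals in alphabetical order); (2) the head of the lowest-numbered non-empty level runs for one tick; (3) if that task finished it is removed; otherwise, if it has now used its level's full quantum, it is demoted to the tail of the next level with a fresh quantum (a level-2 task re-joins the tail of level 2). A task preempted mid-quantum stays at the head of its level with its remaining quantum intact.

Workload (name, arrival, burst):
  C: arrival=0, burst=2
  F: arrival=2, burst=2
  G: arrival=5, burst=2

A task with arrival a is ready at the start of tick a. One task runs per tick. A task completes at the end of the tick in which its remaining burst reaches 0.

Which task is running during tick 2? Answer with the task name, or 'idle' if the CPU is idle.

running at tick 2 = F

t=0: L0/L1/L2 = C/-/- → run C
t=1: L0/L1/L2 = C/-/- → run C
t=2: L0/L1/L2 = F/-/- → run F
t=3: L0/L1/L2 = F/-/- → run F
t=4: (idle)
t=5: L0/L1/L2 = G/-/- → run G
t=6: L0/L1/L2 = G/-/- → run G
t=7: (idle)
t=8: (idle)
t=9: (idle)
t=10: (idle)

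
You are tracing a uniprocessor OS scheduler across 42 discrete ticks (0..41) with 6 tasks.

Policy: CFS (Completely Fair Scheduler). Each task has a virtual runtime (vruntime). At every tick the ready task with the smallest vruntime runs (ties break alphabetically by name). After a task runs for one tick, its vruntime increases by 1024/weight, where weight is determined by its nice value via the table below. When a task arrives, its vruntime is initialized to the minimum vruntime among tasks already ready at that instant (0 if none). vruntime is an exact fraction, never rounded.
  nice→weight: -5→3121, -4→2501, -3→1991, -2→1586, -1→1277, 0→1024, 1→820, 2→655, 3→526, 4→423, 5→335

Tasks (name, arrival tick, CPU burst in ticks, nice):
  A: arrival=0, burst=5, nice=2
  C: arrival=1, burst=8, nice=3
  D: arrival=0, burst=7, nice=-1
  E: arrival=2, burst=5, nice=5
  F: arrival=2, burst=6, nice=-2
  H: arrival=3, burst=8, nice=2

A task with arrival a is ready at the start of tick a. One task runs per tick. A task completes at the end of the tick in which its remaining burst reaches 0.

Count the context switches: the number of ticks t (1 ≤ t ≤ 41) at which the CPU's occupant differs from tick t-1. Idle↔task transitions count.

context switches = 39

t=0: vr[A=0 D=0] → run A
t=1: vr[A=1024/655 C=0 D=0] → run C
t=2: vr[A=1024/655 C=512/263 D=0 E=0 F=0] → run D
t=3: vr[A=1024/655 C=512/263 D=1024/1277 E=0 F=0 H=0] → run E
t=4: vr[A=1024/655 C=512/263 D=1024/1277 E=1024/335 F=0 H=0] → run F
t=5: vr[A=1024/655 C=512/263 D=1024/1277 E=1024/335 F=512/793 H=0] → run H
t=6: vr[A=1024/655 C=512/263 D=1024/1277 E=1024/335 F=512/793 H=1024/655] → run F
t=7: vr[A=1024/655 C=512/263 D=1024/1277 E=1024/335 F=1024/793 H=1024/655] → run D
t=8: vr[A=1024/655 C=512/263 D=2048/1277 E=1024/335 F=1024/793 H=1024/655] → run F
t=9: vr[A=1024/655 C=512/263 D=2048/1277 E=1024/335 F=1536/793 H=1024/655] → run A
t=10: vr[A=2048/655 C=512/263 D=2048/1277 E=1024/335 F=1536/793 H=1024/655] → run H
t=11: vr[A=2048/655 C=512/263 D=2048/1277 E=1024/335 F=1536/793 H=2048/655] → run D
t=12: vr[A=2048/655 C=512/263 D=3072/1277 E=1024/335 F=1536/793 H=2048/655] → run F
t=13: vr[A=2048/655 C=512/263 D=3072/1277 E=1024/335 F=2048/793 H=2048/655] → run C
t=14: vr[A=2048/655 C=1024/263 D=3072/1277 E=1024/335 F=2048/793 H=2048/655] → run D
t=15: vr[A=2048/655 C=1024/263 D=4096/1277 E=1024/335 F=2048/793 H=2048/655] → run F
t=16: vr[A=2048/655 C=1024/263 D=4096/1277 E=1024/335 F=2560/793 H=2048/655] → run E
t=17: vr[A=2048/655 C=1024/263 D=4096/1277 E=2048/335 F=2560/793 H=2048/655] → run A
t=18: vr[A=3072/655 C=1024/263 D=4096/1277 E=2048/335 F=2560/793 H=2048/655] → run H
t=19: vr[A=3072/655 C=1024/263 D=4096/1277 E=2048/335 F=2560/793 H=3072/655] → run D
t=20: vr[A=3072/655 C=1024/263 D=5120/1277 E=2048/335 F=2560/793 H=3072/655] → run F
t=21: vr[A=3072/655 C=1024/263 D=5120/1277 E=2048/335 H=3072/655] → run C
t=22: vr[A=3072/655 C=1536/263 D=5120/1277 E=2048/335 H=3072/655] → run D
t=23: vr[A=3072/655 C=1536/263 D=6144/1277 E=2048/335 H=3072/655] → run A
t=24: vr[A=4096/655 C=1536/263 D=6144/1277 E=2048/335 H=3072/655] → run H
t=25: vr[A=4096/655 C=1536/263 D=6144/1277 E=2048/335 H=4096/655] → run D
t=26: vr[A=4096/655 C=1536/263 E=2048/335 H=4096/655] → run C
t=27: vr[A=4096/655 C=2048/263 E=2048/335 H=4096/655] → run E
t=28: vr[A=4096/655 C=2048/263 E=3072/335 H=4096/655] → run A
t=29: vr[C=2048/263 E=3072/335 H=4096/655] → run H
t=30: vr[C=2048/263 E=3072/335 H=1024/131] → run C
t=31: vr[C=2560/263 E=3072/335 H=1024/131] → run H
t=32: vr[C=2560/263 E=3072/335 H=6144/655] → run E
t=33: vr[C=2560/263 E=4096/335 H=6144/655] → run H
t=34: vr[C=2560/263 E=4096/335 H=7168/655] → run C
t=35: vr[C=3072/263 E=4096/335 H=7168/655] → run H
t=36: vr[C=3072/263 E=4096/335] → run C
t=37: vr[C=3584/263 E=4096/335] → run E
t=38: vr[C=3584/263] → run C
t=39: (idle)
t=40: (idle)
t=41: (idle)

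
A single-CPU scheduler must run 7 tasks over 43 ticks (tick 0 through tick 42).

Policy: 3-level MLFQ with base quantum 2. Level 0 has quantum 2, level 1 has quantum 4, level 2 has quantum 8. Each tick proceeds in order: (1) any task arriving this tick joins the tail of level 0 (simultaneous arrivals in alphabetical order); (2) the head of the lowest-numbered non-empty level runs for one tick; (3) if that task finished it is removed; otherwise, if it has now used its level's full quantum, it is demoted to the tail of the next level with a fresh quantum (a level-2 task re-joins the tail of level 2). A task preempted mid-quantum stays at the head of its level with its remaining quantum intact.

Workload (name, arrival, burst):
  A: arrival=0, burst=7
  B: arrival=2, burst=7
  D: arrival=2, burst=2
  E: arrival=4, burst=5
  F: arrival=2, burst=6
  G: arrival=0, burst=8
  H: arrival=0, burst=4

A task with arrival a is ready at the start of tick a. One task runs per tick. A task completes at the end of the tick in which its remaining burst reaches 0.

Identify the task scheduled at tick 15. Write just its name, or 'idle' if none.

running at tick 15 = A

t=0: L0/L1/L2 = AGH/-/- → run A
t=1: L0/L1/L2 = AGH/-/- → run A
t=2: L0/L1/L2 = GHBDF/A/- → run G
t=3: L0/L1/L2 = GHBDF/A/- → run G
t=4: L0/L1/L2 = HBDFE/AG/- → run H
t=5: L0/L1/L2 = HBDFE/AG/- → run H
t=6: L0/L1/L2 = BDFE/AGH/- → run B
t=7: L0/L1/L2 = BDFE/AGH/- → run B
t=8: L0/L1/L2 = DFE/AGHB/- → run D
t=9: L0/L1/L2 = DFE/AGHB/- → run D
t=10: L0/L1/L2 = FE/AGHB/- → run F
t=11: L0/L1/L2 = FE/AGHB/- → run F
t=12: L0/L1/L2 = E/AGHBF/- → run E
t=13: L0/L1/L2 = E/AGHBF/- → run E
t=14: L0/L1/L2 = -/AGHBFE/- → run A
t=15: L0/L1/L2 = -/AGHBFE/- → run A
t=16: L0/L1/L2 = -/AGHBFE/- → run A
t=17: L0/L1/L2 = -/AGHBFE/- → run A
t=18: L0/L1/L2 = -/GHBFE/A → run G
t=19: L0/L1/L2 = -/GHBFE/A → run G
t=20: L0/L1/L2 = -/GHBFE/A → run G
t=21: L0/L1/L2 = -/GHBFE/A → run G
t=22: L0/L1/L2 = -/HBFE/AG → run H
t=23: L0/L1/L2 = -/HBFE/AG → run H
t=24: L0/L1/L2 = -/BFE/AG → run B
t=25: L0/L1/L2 = -/BFE/AG → run B
t=26: L0/L1/L2 = -/BFE/AG → run B
t=27: L0/L1/L2 = -/BFE/AG → run B
t=28: L0/L1/L2 = -/FE/AGB → run F
t=29: L0/L1/L2 = -/FE/AGB → run F
t=30: L0/L1/L2 = -/FE/AGB → run F
t=31: L0/L1/L2 = -/FE/AGB → run F
t=32: L0/L1/L2 = -/E/AGB → run E
t=33: L0/L1/L2 = -/E/AGB → run E
t=34: L0/L1/L2 = -/E/AGB → run E
t=35: L0/L1/L2 = -/-/AGB → run A
t=36: L0/L1/L2 = -/-/GB → run G
t=37: L0/L1/L2 = -/-/GB → run G
t=38: L0/L1/L2 = -/-/B → run B
t=39: (idle)
t=40: (idle)
t=41: (idle)
t=42: (idle)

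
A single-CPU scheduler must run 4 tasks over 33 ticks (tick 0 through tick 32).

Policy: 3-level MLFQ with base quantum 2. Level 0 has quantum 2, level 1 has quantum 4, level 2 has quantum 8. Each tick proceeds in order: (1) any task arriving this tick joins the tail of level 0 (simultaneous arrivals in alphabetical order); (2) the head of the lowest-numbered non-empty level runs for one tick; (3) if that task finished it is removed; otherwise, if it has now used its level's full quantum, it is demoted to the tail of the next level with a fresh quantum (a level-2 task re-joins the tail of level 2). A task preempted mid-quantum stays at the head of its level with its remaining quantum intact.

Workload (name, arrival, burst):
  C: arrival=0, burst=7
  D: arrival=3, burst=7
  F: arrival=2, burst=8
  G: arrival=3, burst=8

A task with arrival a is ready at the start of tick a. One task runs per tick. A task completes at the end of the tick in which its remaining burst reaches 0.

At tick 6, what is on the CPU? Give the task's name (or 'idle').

t=0: L0/L1/L2 = C/-/- → run C
t=1: L0/L1/L2 = C/-/- → run C
t=2: L0/L1/L2 = F/C/- → run F
t=3: L0/L1/L2 = FDG/C/- → run F
t=4: L0/L1/L2 = DG/CF/- → run D
t=5: L0/L1/L2 = DG/CF/- → run D
t=6: L0/L1/L2 = G/CFD/- → run G
t=7: L0/L1/L2 = G/CFD/- → run G
t=8: L0/L1/L2 = -/CFDG/- → run C
t=9: L0/L1/L2 = -/CFDG/- → run C
t=10: L0/L1/L2 = -/CFDG/- → run C
t=11: L0/L1/L2 = -/CFDG/- → run C
t=12: L0/L1/L2 = -/FDG/C → run F
t=13: L0/L1/L2 = -/FDG/C → run F
t=14: L0/L1/L2 = -/FDG/C → run F
t=15: L0/L1/L2 = -/FDG/C → run F
t=16: L0/L1/L2 = -/DG/CF → run D
t=17: L0/L1/L2 = -/DG/CF → run D
t=18: L0/L1/L2 = -/DG/CF → run D
t=19: L0/L1/L2 = -/DG/CF → run D
t=20: L0/L1/L2 = -/G/CFD → run G
t=21: L0/L1/L2 = -/G/CFD → run G
t=22: L0/L1/L2 = -/G/CFD → run G
t=23: L0/L1/L2 = -/G/CFD → run G
t=24: L0/L1/L2 = -/-/CFDG → run C
t=25: L0/L1/L2 = -/-/FDG → run F
t=26: L0/L1/L2 = -/-/FDG → run F
t=27: L0/L1/L2 = -/-/DG → run D
t=28: L0/L1/L2 = -/-/G → run G
t=29: L0/L1/L2 = -/-/G → run G
t=30: (idle)
t=31: (idle)
t=32: (idle)

running at tick 6 = G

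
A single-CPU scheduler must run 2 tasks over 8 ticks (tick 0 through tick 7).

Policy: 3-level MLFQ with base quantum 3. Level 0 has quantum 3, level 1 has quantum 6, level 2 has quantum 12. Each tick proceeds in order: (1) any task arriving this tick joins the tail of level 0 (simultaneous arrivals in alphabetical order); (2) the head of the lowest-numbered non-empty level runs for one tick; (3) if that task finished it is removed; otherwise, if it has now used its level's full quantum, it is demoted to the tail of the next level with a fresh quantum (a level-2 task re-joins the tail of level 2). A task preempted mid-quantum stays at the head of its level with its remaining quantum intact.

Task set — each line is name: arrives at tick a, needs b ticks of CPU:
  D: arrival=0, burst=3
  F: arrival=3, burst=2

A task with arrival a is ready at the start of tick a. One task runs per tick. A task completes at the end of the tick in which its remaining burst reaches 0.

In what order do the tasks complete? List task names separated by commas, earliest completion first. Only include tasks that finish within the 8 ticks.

completion order = D, F

t=0: L0/L1/L2 = D/-/- → run D
t=1: L0/L1/L2 = D/-/- → run D
t=2: L0/L1/L2 = D/-/- → run D
t=3: L0/L1/L2 = F/-/- → run F
t=4: L0/L1/L2 = F/-/- → run F
t=5: (idle)
t=6: (idle)
t=7: (idle)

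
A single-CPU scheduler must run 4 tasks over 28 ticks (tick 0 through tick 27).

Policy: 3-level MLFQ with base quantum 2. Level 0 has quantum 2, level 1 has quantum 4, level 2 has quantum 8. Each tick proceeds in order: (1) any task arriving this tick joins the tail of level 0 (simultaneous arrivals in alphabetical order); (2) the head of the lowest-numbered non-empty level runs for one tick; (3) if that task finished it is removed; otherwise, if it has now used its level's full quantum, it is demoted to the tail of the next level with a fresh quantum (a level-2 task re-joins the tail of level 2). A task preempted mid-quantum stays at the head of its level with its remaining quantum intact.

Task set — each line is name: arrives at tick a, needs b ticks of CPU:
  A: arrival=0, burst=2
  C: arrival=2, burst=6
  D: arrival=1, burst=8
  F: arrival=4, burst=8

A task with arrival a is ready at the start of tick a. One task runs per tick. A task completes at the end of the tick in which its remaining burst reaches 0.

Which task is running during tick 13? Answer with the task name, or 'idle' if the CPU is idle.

t=0: L0/L1/L2 = A/-/- → run A
t=1: L0/L1/L2 = AD/-/- → run A
t=2: L0/L1/L2 = DC/-/- → run D
t=3: L0/L1/L2 = DC/-/- → run D
t=4: L0/L1/L2 = CF/D/- → run C
t=5: L0/L1/L2 = CF/D/- → run C
t=6: L0/L1/L2 = F/DC/- → run F
t=7: L0/L1/L2 = F/DC/- → run F
t=8: L0/L1/L2 = -/DCF/- → run D
t=9: L0/L1/L2 = -/DCF/- → run D
t=10: L0/L1/L2 = -/DCF/- → run D
t=11: L0/L1/L2 = -/DCF/- → run D
t=12: L0/L1/L2 = -/CF/D → run C
t=13: L0/L1/L2 = -/CF/D → run C
t=14: L0/L1/L2 = -/CF/D → run C
t=15: L0/L1/L2 = -/CF/D → run C
t=16: L0/L1/L2 = -/F/D → run F
t=17: L0/L1/L2 = -/F/D → run F
t=18: L0/L1/L2 = -/F/D → run F
t=19: L0/L1/L2 = -/F/D → run F
t=20: L0/L1/L2 = -/-/DF → run D
t=21: L0/L1/L2 = -/-/DF → run D
t=22: L0/L1/L2 = -/-/F → run F
t=23: L0/L1/L2 = -/-/F → run F
t=24: (idle)
t=25: (idle)
t=26: (idle)
t=27: (idle)

running at tick 13 = C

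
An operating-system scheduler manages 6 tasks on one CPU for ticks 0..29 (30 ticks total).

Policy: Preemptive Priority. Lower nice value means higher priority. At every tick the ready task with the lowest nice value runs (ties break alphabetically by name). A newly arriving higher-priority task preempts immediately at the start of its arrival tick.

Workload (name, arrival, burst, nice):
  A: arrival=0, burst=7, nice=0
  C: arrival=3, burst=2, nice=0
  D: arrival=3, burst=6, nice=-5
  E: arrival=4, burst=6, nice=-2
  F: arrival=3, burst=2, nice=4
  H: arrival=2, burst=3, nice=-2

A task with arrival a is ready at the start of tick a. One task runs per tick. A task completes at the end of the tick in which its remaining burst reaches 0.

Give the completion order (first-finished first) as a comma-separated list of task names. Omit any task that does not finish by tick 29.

t=0: ready={A} → run A
t=1: ready={A} → run A
t=2: ready={A,H} → run H
t=3: ready={A,C,D,F,H} → run D
t=4: ready={A,C,D,E,F,H} → run D
t=5: ready={A,C,D,E,F,H} → run D
t=6: ready={A,C,D,E,F,H} → run D
t=7: ready={A,C,D,E,F,H} → run D
t=8: ready={A,C,D,E,F,H} → run D
t=9: ready={A,C,E,F,H} → run E
t=10: ready={A,C,E,F,H} → run E
t=11: ready={A,C,E,F,H} → run E
t=12: ready={A,C,E,F,H} → run E
t=13: ready={A,C,E,F,H} → run E
t=14: ready={A,C,E,F,H} → run E
t=15: ready={A,C,F,H} → run H
t=16: ready={A,C,F,H} → run H
t=17: ready={A,C,F} → run A
t=18: ready={A,C,F} → run A
t=19: ready={A,C,F} → run A
t=20: ready={A,C,F} → run A
t=21: ready={A,C,F} → run A
t=22: ready={C,F} → run C
t=23: ready={C,F} → run C
t=24: ready={F} → run F
t=25: ready={F} → run F
t=26: (idle)
t=27: (idle)
t=28: (idle)
t=29: (idle)

completion order = D, E, H, A, C, F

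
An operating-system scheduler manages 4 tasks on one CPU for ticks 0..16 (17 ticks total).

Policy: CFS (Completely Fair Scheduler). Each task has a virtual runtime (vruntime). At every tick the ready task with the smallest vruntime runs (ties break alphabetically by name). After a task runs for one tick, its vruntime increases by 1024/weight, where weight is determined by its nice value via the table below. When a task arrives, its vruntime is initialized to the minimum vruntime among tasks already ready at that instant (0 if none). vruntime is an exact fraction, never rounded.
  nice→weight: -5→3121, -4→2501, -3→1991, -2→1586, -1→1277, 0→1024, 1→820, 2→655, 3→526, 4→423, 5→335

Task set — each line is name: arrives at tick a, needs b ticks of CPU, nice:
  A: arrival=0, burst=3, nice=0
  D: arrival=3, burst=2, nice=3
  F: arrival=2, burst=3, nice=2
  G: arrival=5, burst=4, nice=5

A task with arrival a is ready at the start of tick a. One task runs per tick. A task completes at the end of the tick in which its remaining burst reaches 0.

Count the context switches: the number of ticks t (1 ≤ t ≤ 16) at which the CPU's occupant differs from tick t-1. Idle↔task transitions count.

context switches = 7

t=0: vr[A=0] → run A
t=1: vr[A=1] → run A
t=2: vr[A=2 F=2] → run A
t=3: vr[D=2 F=2] → run D
t=4: vr[D=1038/263 F=2] → run F
t=5: vr[D=1038/263 F=2334/655 G=2334/655] → run F
t=6: vr[D=1038/263 F=3358/655 G=2334/655] → run G
t=7: vr[D=1038/263 F=3358/655 G=290522/43885] → run D
t=8: vr[F=3358/655 G=290522/43885] → run F
t=9: vr[G=290522/43885] → run G
t=10: vr[G=424666/43885] → run G
t=11: vr[G=111762/8777] → run G
t=12: (idle)
t=13: (idle)
t=14: (idle)
t=15: (idle)
t=16: (idle)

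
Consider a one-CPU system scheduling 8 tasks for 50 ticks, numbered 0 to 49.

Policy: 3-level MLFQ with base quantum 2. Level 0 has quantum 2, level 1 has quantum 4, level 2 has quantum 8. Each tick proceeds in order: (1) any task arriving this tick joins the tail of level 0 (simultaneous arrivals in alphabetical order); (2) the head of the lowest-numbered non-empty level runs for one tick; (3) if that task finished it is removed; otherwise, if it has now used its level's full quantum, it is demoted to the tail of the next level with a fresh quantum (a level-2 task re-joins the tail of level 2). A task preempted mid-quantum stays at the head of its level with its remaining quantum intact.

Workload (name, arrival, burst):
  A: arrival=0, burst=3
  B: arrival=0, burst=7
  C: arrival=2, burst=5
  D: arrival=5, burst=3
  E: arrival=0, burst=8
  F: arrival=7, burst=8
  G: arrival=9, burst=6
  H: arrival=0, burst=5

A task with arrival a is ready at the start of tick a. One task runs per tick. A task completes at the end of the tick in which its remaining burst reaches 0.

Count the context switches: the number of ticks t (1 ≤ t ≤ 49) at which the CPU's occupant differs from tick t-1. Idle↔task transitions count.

context switches = 19

t=0: L0/L1/L2 = ABEH/-/- → run A
t=1: L0/L1/L2 = ABEH/-/- → run A
t=2: L0/L1/L2 = BEHC/A/- → run B
t=3: L0/L1/L2 = BEHC/A/- → run B
t=4: L0/L1/L2 = EHC/AB/- → run E
t=5: L0/L1/L2 = EHCD/AB/- → run E
t=6: L0/L1/L2 = HCD/ABE/- → run H
t=7: L0/L1/L2 = HCDF/ABE/- → run H
t=8: L0/L1/L2 = CDF/ABEH/- → run C
t=9: L0/L1/L2 = CDFG/ABEH/- → run C
t=10: L0/L1/L2 = DFG/ABEHC/- → run D
t=11: L0/L1/L2 = DFG/ABEHC/- → run D
t=12: L0/L1/L2 = FG/ABEHCD/- → run F
t=13: L0/L1/L2 = FG/ABEHCD/- → run F
t=14: L0/L1/L2 = G/ABEHCDF/- → run G
t=15: L0/L1/L2 = G/ABEHCDF/- → run G
t=16: L0/L1/L2 = -/ABEHCDFG/- → run A
t=17: L0/L1/L2 = -/BEHCDFG/- → run B
t=18: L0/L1/L2 = -/BEHCDFG/- → run B
t=19: L0/L1/L2 = -/BEHCDFG/- → run B
t=20: L0/L1/L2 = -/BEHCDFG/- → run B
t=21: L0/L1/L2 = -/EHCDFG/B → run E
t=22: L0/L1/L2 = -/EHCDFG/B → run E
t=23: L0/L1/L2 = -/EHCDFG/B → run E
t=24: L0/L1/L2 = -/EHCDFG/B → run E
t=25: L0/L1/L2 = -/HCDFG/BE → run H
t=26: L0/L1/L2 = -/HCDFG/BE → run H
t=27: L0/L1/L2 = -/HCDFG/BE → run H
t=28: L0/L1/L2 = -/CDFG/BE → run C
t=29: L0/L1/L2 = -/CDFG/BE → run C
t=30: L0/L1/L2 = -/CDFG/BE → run C
t=31: L0/L1/L2 = -/DFG/BE → run D
t=32: L0/L1/L2 = -/FG/BE → run F
t=33: L0/L1/L2 = -/FG/BE → run F
t=34: L0/L1/L2 = -/FG/BE → run F
t=35: L0/L1/L2 = -/FG/BE → run F
t=36: L0/L1/L2 = -/G/BEF → run G
t=37: L0/L1/L2 = -/G/BEF → run G
t=38: L0/L1/L2 = -/G/BEF → run G
t=39: L0/L1/L2 = -/G/BEF → run G
t=40: L0/L1/L2 = -/-/BEF → run B
t=41: L0/L1/L2 = -/-/EF → run E
t=42: L0/L1/L2 = -/-/EF → run E
t=43: L0/L1/L2 = -/-/F → run F
t=44: L0/L1/L2 = -/-/F → run F
t=45: (idle)
t=46: (idle)
t=47: (idle)
t=48: (idle)
t=49: (idle)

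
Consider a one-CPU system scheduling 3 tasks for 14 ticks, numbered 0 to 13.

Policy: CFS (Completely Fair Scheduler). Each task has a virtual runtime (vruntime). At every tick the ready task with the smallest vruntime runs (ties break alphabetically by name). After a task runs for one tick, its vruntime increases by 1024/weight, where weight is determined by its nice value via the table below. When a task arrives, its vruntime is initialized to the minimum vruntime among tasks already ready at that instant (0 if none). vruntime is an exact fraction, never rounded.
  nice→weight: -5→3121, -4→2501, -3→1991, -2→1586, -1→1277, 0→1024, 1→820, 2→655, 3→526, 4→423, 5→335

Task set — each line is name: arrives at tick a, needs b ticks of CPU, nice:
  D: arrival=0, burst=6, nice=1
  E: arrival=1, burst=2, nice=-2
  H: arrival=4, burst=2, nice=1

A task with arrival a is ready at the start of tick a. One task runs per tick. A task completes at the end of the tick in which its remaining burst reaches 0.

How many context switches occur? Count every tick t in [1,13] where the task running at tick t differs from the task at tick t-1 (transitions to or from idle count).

context switches = 7

t=0: vr[D=0] → run D
t=1: vr[D=256/205 E=256/205] → run D
t=2: vr[D=512/205 E=256/205] → run E
t=3: vr[D=512/205 E=307968/162565] → run E
t=4: vr[D=512/205 H=512/205] → run D
t=5: vr[D=768/205 H=512/205] → run H
t=6: vr[D=768/205 H=768/205] → run D
t=7: vr[D=1024/205 H=768/205] → run H
t=8: vr[D=1024/205] → run D
t=9: vr[D=256/41] → run D
t=10: (idle)
t=11: (idle)
t=12: (idle)
t=13: (idle)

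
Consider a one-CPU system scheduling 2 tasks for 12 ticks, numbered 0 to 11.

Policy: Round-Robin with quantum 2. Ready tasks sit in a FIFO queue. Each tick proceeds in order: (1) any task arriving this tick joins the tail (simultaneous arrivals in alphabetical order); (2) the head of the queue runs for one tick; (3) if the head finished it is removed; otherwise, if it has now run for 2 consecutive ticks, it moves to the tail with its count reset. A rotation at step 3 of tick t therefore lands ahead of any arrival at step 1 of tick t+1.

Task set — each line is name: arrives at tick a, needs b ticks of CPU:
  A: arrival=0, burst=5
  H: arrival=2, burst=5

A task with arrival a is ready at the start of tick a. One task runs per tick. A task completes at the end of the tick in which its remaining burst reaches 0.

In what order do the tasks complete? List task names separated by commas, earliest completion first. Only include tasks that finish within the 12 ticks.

completion order = A, H

t=0: queue=[A] q_used=0 → run A
t=1: queue=[A] q_used=1 → run A
t=2: queue=[A,H] q_used=0 → run A
t=3: queue=[A,H] q_used=1 → run A
t=4: queue=[H,A] q_used=0 → run H
t=5: queue=[H,A] q_used=1 → run H
t=6: queue=[A,H] q_used=0 → run A
t=7: queue=[H] q_used=0 → run H
t=8: queue=[H] q_used=1 → run H
t=9: queue=[H] q_used=0 → run H
t=10: (idle)
t=11: (idle)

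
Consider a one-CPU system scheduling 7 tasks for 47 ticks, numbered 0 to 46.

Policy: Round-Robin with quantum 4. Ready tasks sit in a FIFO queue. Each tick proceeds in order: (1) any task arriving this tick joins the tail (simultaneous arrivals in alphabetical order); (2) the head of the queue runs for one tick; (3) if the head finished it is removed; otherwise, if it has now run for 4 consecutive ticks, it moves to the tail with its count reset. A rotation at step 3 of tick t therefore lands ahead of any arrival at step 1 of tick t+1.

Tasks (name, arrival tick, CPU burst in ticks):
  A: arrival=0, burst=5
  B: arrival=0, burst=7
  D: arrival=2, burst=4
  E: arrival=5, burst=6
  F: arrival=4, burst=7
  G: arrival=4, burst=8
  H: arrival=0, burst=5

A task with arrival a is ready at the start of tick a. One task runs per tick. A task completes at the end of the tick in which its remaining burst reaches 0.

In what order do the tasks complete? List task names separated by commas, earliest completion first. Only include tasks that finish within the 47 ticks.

completion order = D, A, B, H, F, G, E

t=0: queue=[A,B,H] q_used=0 → run A
t=1: queue=[A,B,H] q_used=1 → run A
t=2: queue=[A,B,H,D] q_used=2 → run A
t=3: queue=[A,B,H,D] q_used=3 → run A
t=4: queue=[B,H,D,A,F,G] q_used=0 → run B
t=5: queue=[B,H,D,A,F,G,E] q_used=1 → run B
t=6: queue=[B,H,D,A,F,G,E] q_used=2 → run B
t=7: queue=[B,H,D,A,F,G,E] q_used=3 → run B
t=8: queue=[H,D,A,F,G,E,B] q_used=0 → run H
t=9: queue=[H,D,A,F,G,E,B] q_used=1 → run H
t=10: queue=[H,D,A,F,G,E,B] q_used=2 → run H
t=11: queue=[H,D,A,F,G,E,B] q_used=3 → run H
t=12: queue=[D,A,F,G,E,B,H] q_used=0 → run D
t=13: queue=[D,A,F,G,E,B,H] q_used=1 → run D
t=14: queue=[D,A,F,G,E,B,H] q_used=2 → run D
t=15: queue=[D,A,F,G,E,B,H] q_used=3 → run D
t=16: queue=[A,F,G,E,B,H] q_used=0 → run A
t=17: queue=[F,G,E,B,H] q_used=0 → run F
t=18: queue=[F,G,E,B,H] q_used=1 → run F
t=19: queue=[F,G,E,B,H] q_used=2 → run F
t=20: queue=[F,G,E,B,H] q_used=3 → run F
t=21: queue=[G,E,B,H,F] q_used=0 → run G
t=22: queue=[G,E,B,H,F] q_used=1 → run G
t=23: queue=[G,E,B,H,F] q_used=2 → run G
t=24: queue=[G,E,B,H,F] q_used=3 → run G
t=25: queue=[E,B,H,F,G] q_used=0 → run E
t=26: queue=[E,B,H,F,G] q_used=1 → run E
t=27: queue=[E,B,H,F,G] q_used=2 → run E
t=28: queue=[E,B,H,F,G] q_used=3 → run E
t=29: queue=[B,H,F,G,E] q_used=0 → run B
t=30: queue=[B,H,F,G,E] q_used=1 → run B
t=31: queue=[B,H,F,G,E] q_used=2 → run B
t=32: queue=[H,F,G,E] q_used=0 → run H
t=33: queue=[F,G,E] q_used=0 → run F
t=34: queue=[F,G,E] q_used=1 → run F
t=35: queue=[F,G,E] q_used=2 → run F
t=36: queue=[G,E] q_used=0 → run G
t=37: queue=[G,E] q_used=1 → run G
t=38: queue=[G,E] q_used=2 → run G
t=39: queue=[G,E] q_used=3 → run G
t=40: queue=[E] q_used=0 → run E
t=41: queue=[E] q_used=1 → run E
t=42: (idle)
t=43: (idle)
t=44: (idle)
t=45: (idle)
t=46: (idle)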